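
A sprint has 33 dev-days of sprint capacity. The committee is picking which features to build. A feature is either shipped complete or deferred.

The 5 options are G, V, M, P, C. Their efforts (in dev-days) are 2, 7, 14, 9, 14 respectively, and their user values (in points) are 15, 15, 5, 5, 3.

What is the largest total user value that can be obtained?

Allowing fractional choices, the relaxed optimum would be about 40.2, but features are indivisible.
G + V + P + C: effort 2 + 7 + 9 + 14 = 32 ≤ 33, user value 15 + 15 + 5 + 3 = 38.
G + V + M + P: effort 2 + 7 + 14 + 9 = 32 ≤ 33, user value 15 + 15 + 5 + 5 = 40.
Best is G, V, M, and P with total user value 40.

40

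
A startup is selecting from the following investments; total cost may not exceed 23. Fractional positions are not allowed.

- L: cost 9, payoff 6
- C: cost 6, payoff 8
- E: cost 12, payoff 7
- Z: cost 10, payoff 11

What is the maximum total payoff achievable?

19

Allowing fractional choices, the relaxed optimum would be about 23.7, but investments are indivisible.
E + Z: cost 12 + 10 = 22 ≤ 23, payoff 7 + 11 = 18.
L + Z: cost 9 + 10 = 19 ≤ 23, payoff 6 + 11 = 17.
C + Z: cost 6 + 10 = 16 ≤ 23, payoff 8 + 11 = 19.
Best is C and Z with total payoff 19.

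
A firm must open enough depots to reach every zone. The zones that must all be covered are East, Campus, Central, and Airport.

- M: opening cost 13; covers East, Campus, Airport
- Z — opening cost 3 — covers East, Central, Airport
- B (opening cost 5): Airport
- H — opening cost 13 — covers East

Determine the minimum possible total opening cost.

Choose M and Z: together they cover East, Campus, Central, Airport — every zone.
Total opening cost: 13 + 3 = 16.

16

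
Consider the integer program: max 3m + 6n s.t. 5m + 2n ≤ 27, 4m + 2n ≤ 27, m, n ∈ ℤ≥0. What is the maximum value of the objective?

78

(m,n)=(0,13): 5·0+2·13=26≤27, 4·0+2·13=26≤27, objective 78.
(m,n)=(0,12): 5·0+2·12=24≤27, 4·0+2·12=24≤27, objective 72.
No feasible integer point exceeds 78.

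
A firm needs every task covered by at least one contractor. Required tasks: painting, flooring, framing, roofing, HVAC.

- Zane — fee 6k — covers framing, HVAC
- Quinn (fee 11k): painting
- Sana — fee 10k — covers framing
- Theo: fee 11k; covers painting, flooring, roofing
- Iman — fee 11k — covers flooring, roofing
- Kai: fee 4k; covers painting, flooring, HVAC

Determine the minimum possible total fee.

Choose Zane and Theo: together they cover painting, flooring, framing, roofing, HVAC — every task.
Total fee: 6 + 11 = 17.

17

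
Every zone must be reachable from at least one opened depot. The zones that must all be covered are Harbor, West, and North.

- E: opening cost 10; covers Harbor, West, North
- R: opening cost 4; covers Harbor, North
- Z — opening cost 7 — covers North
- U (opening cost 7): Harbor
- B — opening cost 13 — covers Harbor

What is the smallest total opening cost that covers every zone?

10

The greedy cost-per-new-zone heuristic would pick R and E for 14, but a cheaper cover exists.
E alone covers Harbor, West, North — every zone.
Total opening cost: 10.
No cover costs less than 10.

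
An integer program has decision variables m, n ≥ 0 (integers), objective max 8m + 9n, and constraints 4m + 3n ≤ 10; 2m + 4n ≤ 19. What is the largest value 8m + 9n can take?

Relaxing integrality, the LP optimum is 30.00 at (m,n) = (0, 3.33), which is not an integer point.
(m,n)=(0,3): 4·0+3·3=9≤10, 2·0+4·3=12≤19, objective 27.
(m,n)=(1,2): 4·1+3·2=10≤10, 2·1+4·2=10≤19, objective 26.
(m,n)=(0,2): 4·0+3·2=6≤10, 2·0+4·2=8≤19, objective 18.
The best lattice point is (0,3), giving 27.

27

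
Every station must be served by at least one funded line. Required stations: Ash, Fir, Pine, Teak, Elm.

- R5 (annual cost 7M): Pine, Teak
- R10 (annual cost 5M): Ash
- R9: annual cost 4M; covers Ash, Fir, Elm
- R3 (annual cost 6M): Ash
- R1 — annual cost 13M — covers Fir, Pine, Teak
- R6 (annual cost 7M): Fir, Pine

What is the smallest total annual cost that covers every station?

11

Choose R5 and R9: together they cover Ash, Fir, Pine, Teak, Elm — every station.
Total annual cost: 7 + 4 = 11.
No cover costs less than 11.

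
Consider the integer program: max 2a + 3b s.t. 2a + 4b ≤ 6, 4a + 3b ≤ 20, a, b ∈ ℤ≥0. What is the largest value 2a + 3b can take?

6

(a,b)=(3,0) is feasible, giving 6.
(a,b)=(2,0) is feasible, giving 4.
The best lattice point is (3,0), giving 6.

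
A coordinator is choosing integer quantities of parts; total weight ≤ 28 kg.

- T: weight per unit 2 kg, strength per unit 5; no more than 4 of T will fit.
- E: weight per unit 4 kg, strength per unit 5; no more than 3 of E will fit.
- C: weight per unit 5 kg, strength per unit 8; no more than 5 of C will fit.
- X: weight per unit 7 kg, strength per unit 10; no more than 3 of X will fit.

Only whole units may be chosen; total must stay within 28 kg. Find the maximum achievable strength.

Take 4×T and 4×C: weight 28 ≤ 28, strength 4·5 + 4·8 = 52.
T has the best ratio (5/2) and is taken to its limit of 4; remaining capacity is filled optimally with the others.

52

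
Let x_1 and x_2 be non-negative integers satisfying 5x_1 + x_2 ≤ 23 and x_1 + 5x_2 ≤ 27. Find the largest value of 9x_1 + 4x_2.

The continuous relaxation peaks at (3.67, 4.67) with value 51.67; rounding to a feasible lattice point costs some objective.
(x_1,x_2)=(4,3) is feasible, giving 48.
(x_1,x_2)=(4,2) is feasible, giving 44.
(x_1,x_2)=(3,4) is feasible, giving 43.
(x_1,x_2)=(3,3) is feasible, giving 39.
Maximum is 48 at (x_1,x_2)=(4,3).

48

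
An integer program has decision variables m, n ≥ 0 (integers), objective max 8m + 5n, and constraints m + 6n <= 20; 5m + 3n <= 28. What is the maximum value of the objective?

Relaxing integrality, the LP optimum is 45.33 at (m,n) = (4, 2.67), which is not an integer point.
(m,n)=(5,1) is feasible, giving 45.
(m,n)=(4,2) is feasible, giving 42.
(m,n)=(5,0) is feasible, giving 40.
(m,n)=(4,1) is feasible, giving 37.
Maximum is 45 at (m,n)=(5,1).

45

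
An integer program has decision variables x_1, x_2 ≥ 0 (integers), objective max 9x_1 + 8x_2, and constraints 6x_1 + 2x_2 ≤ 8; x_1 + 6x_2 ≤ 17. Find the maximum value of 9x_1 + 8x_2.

Relaxing integrality, the LP optimum is 25.82 at (x_1,x_2) = (0.412, 2.76), which is not an integer point.
(x_1,x_2)=(1,1) is feasible, giving 17.
(x_1,x_2)=(0,2) is feasible, giving 16.
(x_1,x_2)=(1,0) is feasible, giving 9.
(x_1,x_2)=(0,1) is feasible, giving 8.
The best lattice point is (1,1), giving 17.

17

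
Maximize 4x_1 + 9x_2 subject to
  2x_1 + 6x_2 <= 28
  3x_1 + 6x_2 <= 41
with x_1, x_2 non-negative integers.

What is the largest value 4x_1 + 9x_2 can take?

53

The continuous relaxation peaks at (13, 0.333) with value 55.00; rounding to a feasible lattice point costs some objective.
(x_1,x_2)=(11,1): 2·11+6·1=28≤28, 3·11+6·1=39≤41, objective 53.
(x_1,x_2)=(13,0): 2·13+6·0=26≤28, 3·13+6·0=39≤41, objective 52.
No feasible integer point exceeds 53.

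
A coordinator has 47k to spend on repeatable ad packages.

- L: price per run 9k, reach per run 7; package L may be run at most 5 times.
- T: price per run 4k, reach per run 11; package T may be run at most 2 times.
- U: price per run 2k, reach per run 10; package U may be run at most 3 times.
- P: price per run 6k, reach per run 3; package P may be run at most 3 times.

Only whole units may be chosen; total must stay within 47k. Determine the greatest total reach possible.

76

U has the best ratio (10/2); taking only U gives at most 3×10 = 30 (stopped by the supply cap of 3).
Mixing does better — 3×L, 2×T, 3×U, and 1×P: price 47 ≤ 47, reach 3·7 + 2·11 + 3·10 + 1·3 = 76.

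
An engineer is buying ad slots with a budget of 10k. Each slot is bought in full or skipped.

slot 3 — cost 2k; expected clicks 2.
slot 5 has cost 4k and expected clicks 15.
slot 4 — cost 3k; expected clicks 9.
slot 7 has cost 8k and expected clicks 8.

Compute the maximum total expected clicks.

Allowing fractional choices, the relaxed optimum would be about 27.0, but ad slots are indivisible.
slot 3 + slot 5: cost 2 + 4 = 6 ≤ 10, expected clicks 2 + 15 = 17.
slot 3 + slot 5 + slot 4: cost 2 + 4 + 3 = 9 ≤ 10, expected clicks 2 + 15 + 9 = 26.
slot 5 + slot 4: cost 4 + 3 = 7 ≤ 10, expected clicks 15 + 9 = 24.
Best is slot 3, slot 5, and slot 4 with total expected clicks 26.

26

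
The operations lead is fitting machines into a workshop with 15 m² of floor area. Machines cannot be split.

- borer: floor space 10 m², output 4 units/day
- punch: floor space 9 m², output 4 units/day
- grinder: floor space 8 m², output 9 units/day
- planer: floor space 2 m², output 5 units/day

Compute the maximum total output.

This is an integer program with binary decision variables.
grinder + planer: floor space 8 + 2 = 10 ≤ 15, output 9 + 5 = 14.
grinder: floor space 8 ≤ 15, output 9.
punch + planer: floor space 9 + 2 = 11 ≤ 15, output 4 + 5 = 9.
Best is grinder and planer with total output 14.

14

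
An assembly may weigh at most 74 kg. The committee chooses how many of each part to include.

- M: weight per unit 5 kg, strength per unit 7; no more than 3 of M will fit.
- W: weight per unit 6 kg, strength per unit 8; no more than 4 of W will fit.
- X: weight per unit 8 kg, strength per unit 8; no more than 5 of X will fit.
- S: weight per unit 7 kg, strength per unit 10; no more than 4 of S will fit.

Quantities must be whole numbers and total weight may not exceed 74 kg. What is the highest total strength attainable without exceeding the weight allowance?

95

S has the best ratio (10/7); taking only S gives at most 4×10 = 40 (stopped by the supply cap of 4).
Mixing does better — 1×M, 4×W, 2×X, and 4×S: weight 73 ≤ 74, strength 1·7 + 4·8 + 2·8 + 4·10 = 95.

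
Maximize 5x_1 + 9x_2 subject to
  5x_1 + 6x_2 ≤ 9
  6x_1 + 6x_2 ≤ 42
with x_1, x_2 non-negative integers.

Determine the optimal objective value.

9

(x_1,x_2)=(0,1): 5·0+6·1=6≤9, 6·0+6·1=6≤42, objective 9.
(x_1,x_2)=(1,0): 5·1+6·0=5≤9, 6·1+6·0=6≤42, objective 5.
(x_1,x_2)=(0,0): 5·0+6·0=0≤9, 6·0+6·0=0≤42, objective 0.
Maximum is 9 at (x_1,x_2)=(0,1).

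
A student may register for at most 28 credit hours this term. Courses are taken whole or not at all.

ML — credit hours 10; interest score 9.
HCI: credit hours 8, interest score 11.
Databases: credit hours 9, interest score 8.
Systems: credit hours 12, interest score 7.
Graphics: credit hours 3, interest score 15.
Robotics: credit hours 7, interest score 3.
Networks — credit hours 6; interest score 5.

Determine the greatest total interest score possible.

40

This is a 0-1 knapsack instance.
Allowing fractional choices, the relaxed optimum would be about 41.2, but courses are indivisible.
ML + HCI + Graphics + Networks: credit hours 10 + 8 + 3 + 6 = 27 ≤ 28, interest score 9 + 11 + 15 + 5 = 40.
HCI + Databases + Graphics + Networks: credit hours 8 + 9 + 3 + 6 = 26 ≤ 28, interest score 11 + 8 + 15 + 5 = 39.
Best is ML, HCI, Graphics, and Networks with total interest score 40.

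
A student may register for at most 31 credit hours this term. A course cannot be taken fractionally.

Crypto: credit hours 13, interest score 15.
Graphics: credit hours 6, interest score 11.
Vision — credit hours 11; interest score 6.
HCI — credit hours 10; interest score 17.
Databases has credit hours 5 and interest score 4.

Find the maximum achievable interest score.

43

Allowing fractional choices, the relaxed optimum would be about 44.6, but courses are indivisible.
Graphics + Vision + HCI: credit hours 6 + 11 + 10 = 27 ≤ 31, interest score 11 + 6 + 17 = 34.
Crypto + HCI + Databases: credit hours 13 + 10 + 5 = 28 ≤ 31, interest score 15 + 17 + 4 = 36.
Crypto + Graphics + HCI: credit hours 13 + 6 + 10 = 29 ≤ 31, interest score 15 + 11 + 17 = 43.
Best is Crypto, Graphics, and HCI with total interest score 43.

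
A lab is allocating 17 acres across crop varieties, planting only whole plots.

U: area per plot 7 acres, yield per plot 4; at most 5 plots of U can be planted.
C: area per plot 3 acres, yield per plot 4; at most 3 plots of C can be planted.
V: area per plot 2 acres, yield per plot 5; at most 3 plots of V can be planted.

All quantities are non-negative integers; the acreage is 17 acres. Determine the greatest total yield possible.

This is a bounded integer knapsack.
V has the best ratio (5/2); taking only V gives at most 3×5 = 15 (stopped by the supply cap of 3).
Mixing does better — 3×C and 3×V: area 15 ≤ 17, yield 3·4 + 3·5 = 27.

27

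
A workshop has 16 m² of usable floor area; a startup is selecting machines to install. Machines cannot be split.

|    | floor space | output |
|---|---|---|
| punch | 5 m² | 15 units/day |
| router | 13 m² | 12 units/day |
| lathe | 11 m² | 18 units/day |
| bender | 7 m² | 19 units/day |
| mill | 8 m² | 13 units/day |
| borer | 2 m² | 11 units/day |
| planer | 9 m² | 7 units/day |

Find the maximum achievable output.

45

Allowing fractional choices, the relaxed optimum would be about 48.3, but machines are indivisible.
punch + mill + borer: floor space 5 + 8 + 2 = 15 ≤ 16, output 15 + 13 + 11 = 39.
punch + bender + borer: floor space 5 + 7 + 2 = 14 ≤ 16, output 15 + 19 + 11 = 45.
Best is punch, bender, and borer with total output 45.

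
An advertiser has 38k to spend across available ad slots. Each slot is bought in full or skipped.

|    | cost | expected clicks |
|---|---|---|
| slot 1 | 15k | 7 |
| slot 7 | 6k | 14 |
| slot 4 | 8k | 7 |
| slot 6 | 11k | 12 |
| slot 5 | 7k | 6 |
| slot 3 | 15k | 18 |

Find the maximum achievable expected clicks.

Allowing fractional choices, the relaxed optimum would be about 49.2, but ad slots are indivisible.
slot 7 + slot 4 + slot 5 + slot 3: cost 6 + 8 + 7 + 15 = 36 ≤ 38, expected clicks 14 + 7 + 6 + 18 = 45.
slot 7 + slot 4 + slot 3: cost 6 + 8 + 15 = 29 ≤ 38, expected clicks 14 + 7 + 18 = 39.
slot 7 + slot 6 + slot 3: cost 6 + 11 + 15 = 32 ≤ 38, expected clicks 14 + 12 + 18 = 44.
Best is slot 7, slot 4, slot 5, and slot 3 with total expected clicks 45.

45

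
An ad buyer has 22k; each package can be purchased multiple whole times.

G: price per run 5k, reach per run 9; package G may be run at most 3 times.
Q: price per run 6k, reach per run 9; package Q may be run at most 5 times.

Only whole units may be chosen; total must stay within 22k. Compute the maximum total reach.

36

This is a bounded integer knapsack.
3×G and 1×Q: price 21 ≤ 22, reach 3·9 + 1·9 = 36.
2×G and 2×Q: price 22 ≤ 22, reach 2·9 + 2·9 = 36.
Best is 36.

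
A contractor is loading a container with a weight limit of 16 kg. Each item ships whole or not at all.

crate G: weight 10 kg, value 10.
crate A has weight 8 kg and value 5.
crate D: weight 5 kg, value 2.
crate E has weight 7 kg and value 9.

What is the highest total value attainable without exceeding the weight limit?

14

Treat it as a binary knapsack problem.
crate A + crate E: weight 8 + 7 = 15 ≤ 16, value 5 + 9 = 14.
crate G + crate D: weight 10 + 5 = 15 ≤ 16, value 10 + 2 = 12.
crate D + crate E: weight 5 + 7 = 12 ≤ 16, value 2 + 9 = 11.
Best is crate A and crate E with total value 14.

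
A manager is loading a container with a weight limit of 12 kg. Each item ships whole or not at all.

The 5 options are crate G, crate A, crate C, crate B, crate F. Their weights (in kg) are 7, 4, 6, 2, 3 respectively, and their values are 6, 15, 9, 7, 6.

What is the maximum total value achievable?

Treat it as a binary knapsack problem.
Allowing fractional choices, the relaxed optimum would be about 32.5, but items are indivisible.
crate A + crate C + crate B: weight 4 + 6 + 2 = 12 ≤ 12, value 15 + 9 + 7 = 31.
crate A + crate B + crate F: weight 4 + 2 + 3 = 9 ≤ 12, value 15 + 7 + 6 = 28.
crate A + crate C: weight 4 + 6 = 10 ≤ 12, value 15 + 9 = 24.
Best is crate A, crate C, and crate B with total value 31.

31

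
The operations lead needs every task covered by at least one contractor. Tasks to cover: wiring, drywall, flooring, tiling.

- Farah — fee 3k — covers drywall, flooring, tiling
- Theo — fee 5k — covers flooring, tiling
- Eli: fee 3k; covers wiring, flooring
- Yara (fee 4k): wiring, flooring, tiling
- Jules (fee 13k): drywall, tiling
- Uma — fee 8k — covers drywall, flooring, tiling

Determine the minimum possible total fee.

6

This is an integer covering problem.
Choose Farah and Eli: together they cover wiring, drywall, flooring, tiling — every task.
Total fee: 3 + 3 = 6.
No cover costs less than 6.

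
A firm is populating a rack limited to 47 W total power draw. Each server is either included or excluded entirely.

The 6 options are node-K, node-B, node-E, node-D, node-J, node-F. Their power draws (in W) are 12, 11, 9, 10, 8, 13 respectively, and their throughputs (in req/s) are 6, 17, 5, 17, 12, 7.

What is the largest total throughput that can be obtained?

Allowing fractional choices, the relaxed optimum would be about 55.8, but servers are indivisible.
node-K + node-B + node-D + node-J: power draw 12 + 11 + 10 + 8 = 41 ≤ 47, throughput 6 + 17 + 17 + 12 = 52.
node-B + node-E + node-D + node-J: power draw 11 + 9 + 10 + 8 = 38 ≤ 47, throughput 17 + 5 + 17 + 12 = 51.
node-B + node-D + node-J + node-F: power draw 11 + 10 + 8 + 13 = 42 ≤ 47, throughput 17 + 17 + 12 + 7 = 53.
Best is node-B, node-D, node-J, and node-F with total throughput 53.

53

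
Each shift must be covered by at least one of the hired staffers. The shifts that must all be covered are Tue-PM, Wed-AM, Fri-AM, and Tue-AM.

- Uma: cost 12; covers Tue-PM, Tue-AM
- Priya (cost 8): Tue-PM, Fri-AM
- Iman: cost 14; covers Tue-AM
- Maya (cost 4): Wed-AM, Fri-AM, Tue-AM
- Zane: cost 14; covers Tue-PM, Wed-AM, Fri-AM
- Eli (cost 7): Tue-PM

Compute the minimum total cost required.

Choose Maya and Eli: together they cover Tue-PM, Wed-AM, Fri-AM, Tue-AM — every shift.
Total cost: 4 + 7 = 11.
No cover costs less than 11.

11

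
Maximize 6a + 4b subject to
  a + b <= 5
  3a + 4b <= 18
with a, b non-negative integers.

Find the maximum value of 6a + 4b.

30

(a,b)=(5,0) is feasible, giving 30.
(a,b)=(4,1) is feasible, giving 28.
(a,b)=(4,0) is feasible, giving 24.
Maximum is 30 at (a,b)=(5,0).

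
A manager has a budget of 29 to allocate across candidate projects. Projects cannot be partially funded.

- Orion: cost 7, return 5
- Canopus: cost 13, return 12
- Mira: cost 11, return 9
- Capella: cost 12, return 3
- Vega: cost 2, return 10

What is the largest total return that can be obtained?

Allowing fractional choices, the relaxed optimum would be about 33.1, but projects are indivisible.
Orion + Canopus + Vega: cost 7 + 13 + 2 = 22 ≤ 29, return 5 + 12 + 10 = 27.
Canopus + Capella + Vega: cost 13 + 12 + 2 = 27 ≤ 29, return 12 + 3 + 10 = 25.
Canopus + Mira + Vega: cost 13 + 11 + 2 = 26 ≤ 29, return 12 + 9 + 10 = 31.
Best is Canopus, Mira, and Vega with total return 31.

31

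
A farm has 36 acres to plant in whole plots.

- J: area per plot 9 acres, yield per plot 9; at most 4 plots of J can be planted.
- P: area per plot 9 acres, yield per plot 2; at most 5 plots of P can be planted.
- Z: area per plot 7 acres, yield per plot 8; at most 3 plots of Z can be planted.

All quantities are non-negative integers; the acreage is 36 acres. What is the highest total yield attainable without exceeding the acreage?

Z has the best ratio (8/7); taking only Z gives at most 3×8 = 24 (stopped by the supply cap of 3).
Mixing does better — 4×J: area 36 ≤ 36, yield 4·9 = 36.

36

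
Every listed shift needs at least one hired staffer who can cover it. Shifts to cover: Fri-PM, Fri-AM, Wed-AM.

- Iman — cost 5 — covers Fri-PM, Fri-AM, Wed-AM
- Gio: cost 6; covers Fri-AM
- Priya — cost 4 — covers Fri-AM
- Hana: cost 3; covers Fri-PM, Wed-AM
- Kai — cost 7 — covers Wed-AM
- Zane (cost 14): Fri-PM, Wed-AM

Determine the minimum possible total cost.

The greedy cost-per-new-shift heuristic would pick Hana and Priya for 7, but a cheaper cover exists.
Iman alone covers Fri-PM, Fri-AM, Wed-AM — every shift.
Total cost: 5.
No cover costs less than 5.

5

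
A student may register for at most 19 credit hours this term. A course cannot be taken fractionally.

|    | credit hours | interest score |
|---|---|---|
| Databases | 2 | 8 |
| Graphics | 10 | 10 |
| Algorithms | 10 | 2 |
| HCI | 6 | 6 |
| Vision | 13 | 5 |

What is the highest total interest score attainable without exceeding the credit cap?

24

Take Databases, Graphics, and HCI: credit hours 2 + 10 + 6 = 18 ≤ 19, interest score 8 + 10 + 6 = 24.
No other feasible combination does better.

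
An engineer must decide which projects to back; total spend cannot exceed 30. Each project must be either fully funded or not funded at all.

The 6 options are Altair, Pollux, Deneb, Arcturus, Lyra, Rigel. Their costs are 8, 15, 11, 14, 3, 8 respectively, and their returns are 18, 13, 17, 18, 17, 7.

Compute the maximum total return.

59

Take Altair, Deneb, Lyra, and Rigel: cost 8 + 11 + 3 + 8 = 30 ≤ 30, return 18 + 17 + 17 + 7 = 59.
No other feasible combination does better.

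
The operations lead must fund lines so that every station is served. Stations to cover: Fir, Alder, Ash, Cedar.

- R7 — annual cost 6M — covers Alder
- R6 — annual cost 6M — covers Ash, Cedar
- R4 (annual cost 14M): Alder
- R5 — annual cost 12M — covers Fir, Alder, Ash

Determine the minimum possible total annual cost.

The greedy cost-per-new-station heuristic would pick R6, R7, and R5 for 24, but a cheaper cover exists.
Choose R6 and R5: together they cover Fir, Alder, Ash, Cedar — every station.
Total annual cost: 6 + 12 = 18.
No cover costs less than 18.

18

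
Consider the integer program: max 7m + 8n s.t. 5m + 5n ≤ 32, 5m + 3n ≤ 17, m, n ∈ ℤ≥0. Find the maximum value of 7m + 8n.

40

(m,n)=(0,5): 5·0+5·5=25≤32, 5·0+3·5=15≤17, objective 40.
(m,n)=(1,4): 5·1+5·4=25≤32, 5·1+3·4=17≤17, objective 39.
No feasible integer point exceeds 40.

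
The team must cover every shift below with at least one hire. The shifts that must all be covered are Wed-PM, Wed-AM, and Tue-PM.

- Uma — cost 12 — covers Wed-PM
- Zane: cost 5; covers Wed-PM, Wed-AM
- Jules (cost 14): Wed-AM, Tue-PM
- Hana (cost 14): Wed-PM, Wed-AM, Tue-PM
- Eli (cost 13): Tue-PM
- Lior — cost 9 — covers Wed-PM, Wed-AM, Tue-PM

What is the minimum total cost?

9

The greedy cost-per-new-shift heuristic would pick Zane and Lior for 14, but a cheaper cover exists.
Lior alone covers Wed-PM, Wed-AM, Tue-PM — every shift.
Total cost: 9.
No cover costs less than 9.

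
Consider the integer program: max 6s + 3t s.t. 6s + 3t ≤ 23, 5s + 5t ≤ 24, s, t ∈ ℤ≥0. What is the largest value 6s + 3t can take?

The continuous relaxation peaks at (3.83, 0) with value 23.00; rounding to a feasible lattice point costs some objective.
(s,t)=(3,1): 6·3+3·1=21≤23, 5·3+5·1=20≤24, objective 21.
(s,t)=(3,0): 6·3+3·0=18≤23, 5·3+5·0=15≤24, objective 18.
(s,t)=(2,2): 6·2+3·2=18≤23, 5·2+5·2=20≤24, objective 18.
The best lattice point is (3,1), giving 21.

21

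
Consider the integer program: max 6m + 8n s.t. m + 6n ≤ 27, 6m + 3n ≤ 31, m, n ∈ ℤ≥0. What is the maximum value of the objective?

The continuous relaxation peaks at (3.18, 3.97) with value 50.85; rounding to a feasible lattice point costs some objective.
(m,n)=(3,4): 1·3+6·4=27≤27, 6·3+3·4=30≤31, objective 50.
(m,n)=(2,4): 1·2+6·4=26≤27, 6·2+3·4=24≤31, objective 44.
(m,n)=(3,3): 1·3+6·3=21≤27, 6·3+3·3=27≤31, objective 42.
(m,n)=(4,2): 1·4+6·2=16≤27, 6·4+3·2=30≤31, objective 40.
The best lattice point is (3,4), giving 50.

50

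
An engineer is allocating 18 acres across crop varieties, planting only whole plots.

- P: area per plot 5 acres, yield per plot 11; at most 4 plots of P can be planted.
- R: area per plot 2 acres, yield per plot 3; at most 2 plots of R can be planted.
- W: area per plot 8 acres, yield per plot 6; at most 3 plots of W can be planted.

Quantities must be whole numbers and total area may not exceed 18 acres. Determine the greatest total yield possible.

36

This is a bounded integer knapsack.
P has the best ratio (11/5); taking only P gives at most 3×11 = 33 (stopped by the area limit).
Mixing does better — 3×P and 1×R: area 17 ≤ 18, yield 3·11 + 1·3 = 36.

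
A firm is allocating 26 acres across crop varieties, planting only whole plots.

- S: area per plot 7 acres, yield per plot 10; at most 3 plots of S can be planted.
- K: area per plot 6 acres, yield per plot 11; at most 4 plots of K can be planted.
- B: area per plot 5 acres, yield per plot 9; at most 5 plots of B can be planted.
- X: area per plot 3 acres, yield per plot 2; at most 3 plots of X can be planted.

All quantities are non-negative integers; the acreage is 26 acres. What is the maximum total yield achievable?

47

This is a bounded integer knapsack.
K has the best ratio (11/6); taking only K gives at most 4×11 = 44 (stopped by the area limit).
Mixing does better — 1×K and 4×B: area 26 ≤ 26, yield 1·11 + 4·9 = 47.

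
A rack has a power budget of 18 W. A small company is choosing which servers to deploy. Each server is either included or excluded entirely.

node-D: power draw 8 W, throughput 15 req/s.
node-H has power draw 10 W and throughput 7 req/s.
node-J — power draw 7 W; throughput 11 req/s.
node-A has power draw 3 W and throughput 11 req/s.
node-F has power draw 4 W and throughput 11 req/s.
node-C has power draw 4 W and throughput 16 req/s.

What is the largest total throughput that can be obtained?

49

node-J + node-A + node-F + node-C: power draw 7 + 3 + 4 + 4 = 18 ≤ 18, throughput 11 + 11 + 11 + 16 = 49.
node-D + node-A + node-C: power draw 8 + 3 + 4 = 15 ≤ 18, throughput 15 + 11 + 16 = 42.
Best is node-J, node-A, node-F, and node-C with total throughput 49.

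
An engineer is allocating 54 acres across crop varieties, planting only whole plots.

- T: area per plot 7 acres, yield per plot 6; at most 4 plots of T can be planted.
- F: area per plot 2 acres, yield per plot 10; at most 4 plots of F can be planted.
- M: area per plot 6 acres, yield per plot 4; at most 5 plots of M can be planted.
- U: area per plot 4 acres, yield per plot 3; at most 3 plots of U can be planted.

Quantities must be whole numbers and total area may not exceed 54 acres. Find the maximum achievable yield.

F has the best ratio (10/2); taking only F gives at most 4×10 = 40 (stopped by the supply cap of 4).
Mixing does better — 4×T, 4×F, 1×M, and 3×U: area 54 ≤ 54, yield 4·6 + 4·10 + 1·4 + 3·3 = 77.

77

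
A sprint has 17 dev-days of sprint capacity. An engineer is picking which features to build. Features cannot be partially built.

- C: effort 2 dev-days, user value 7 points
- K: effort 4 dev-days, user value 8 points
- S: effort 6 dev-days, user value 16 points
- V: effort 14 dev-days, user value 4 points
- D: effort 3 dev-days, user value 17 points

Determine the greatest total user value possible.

48

This is a 0-1 knapsack instance.
K + S + D: effort 4 + 6 + 3 = 13 ≤ 17, user value 8 + 16 + 17 = 41.
C + K + S + D: effort 2 + 4 + 6 + 3 = 15 ≤ 17, user value 7 + 8 + 16 + 17 = 48.
Best is C, K, S, and D with total user value 48.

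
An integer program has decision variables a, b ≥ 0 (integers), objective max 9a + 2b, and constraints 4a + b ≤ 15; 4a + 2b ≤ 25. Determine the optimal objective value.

Relaxing integrality, the LP optimum is 33.75 at (a,b) = (3.75, 0), which is not an integer point.
(a,b)=(3,3): 4·3+1·3=15≤15, 4·3+2·3=18≤25, objective 33.
(a,b)=(3,2): 4·3+1·2=14≤15, 4·3+2·2=16≤25, objective 31.
(a,b)=(3,1): 4·3+1·1=13≤15, 4·3+2·1=14≤25, objective 29.
No feasible integer point exceeds 33.

33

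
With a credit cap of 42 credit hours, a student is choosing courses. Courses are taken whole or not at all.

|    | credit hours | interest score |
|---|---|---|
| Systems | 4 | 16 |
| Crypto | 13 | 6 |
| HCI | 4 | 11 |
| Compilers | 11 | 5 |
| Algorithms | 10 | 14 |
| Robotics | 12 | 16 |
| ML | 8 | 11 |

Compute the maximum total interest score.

68

Allowing fractional choices, the relaxed optimum would be about 69.8, but courses are indivisible.
Systems + HCI + Algorithms + Robotics + ML: credit hours 4 + 4 + 10 + 12 + 8 = 38 ≤ 42, interest score 16 + 11 + 14 + 16 + 11 = 68.
Systems + Crypto + HCI + Robotics + ML: credit hours 4 + 13 + 4 + 12 + 8 = 41 ≤ 42, interest score 16 + 6 + 11 + 16 + 11 = 60.
Systems + HCI + Compilers + Algorithms + Robotics: credit hours 4 + 4 + 11 + 10 + 12 = 41 ≤ 42, interest score 16 + 11 + 5 + 14 + 16 = 62.
Best is Systems, HCI, Algorithms, Robotics, and ML with total interest score 68.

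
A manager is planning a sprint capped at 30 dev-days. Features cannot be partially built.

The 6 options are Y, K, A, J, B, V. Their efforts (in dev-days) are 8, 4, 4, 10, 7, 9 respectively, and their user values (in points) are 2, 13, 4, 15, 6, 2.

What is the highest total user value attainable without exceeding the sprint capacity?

Take K, A, J, and B: effort 4 + 4 + 10 + 7 = 25 ≤ 30, user value 13 + 4 + 15 + 6 = 38.
No other feasible combination does better.

38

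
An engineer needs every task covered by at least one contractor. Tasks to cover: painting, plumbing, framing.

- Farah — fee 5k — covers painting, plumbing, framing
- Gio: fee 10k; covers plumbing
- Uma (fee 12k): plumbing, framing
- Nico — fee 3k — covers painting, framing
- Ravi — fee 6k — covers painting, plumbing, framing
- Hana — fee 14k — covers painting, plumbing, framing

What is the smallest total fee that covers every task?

5

The greedy cost-per-new-task heuristic would pick Nico and Farah for 8, but a cheaper cover exists.
Farah alone covers painting, plumbing, framing — every task.
Total fee: 5.
No cover costs less than 5.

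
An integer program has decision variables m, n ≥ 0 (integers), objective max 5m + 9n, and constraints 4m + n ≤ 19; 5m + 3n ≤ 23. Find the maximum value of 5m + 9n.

The continuous relaxation peaks at (0, 7.67) with value 69.00; rounding to a feasible lattice point costs some objective.
(m,n)=(0,7): 4·0+1·7=7≤19, 5·0+3·7=21≤23, objective 63.
(m,n)=(1,6): 4·1+1·6=10≤19, 5·1+3·6=23≤23, objective 59.
(m,n)=(0,6): 4·0+1·6=6≤19, 5·0+3·6=18≤23, objective 54.
Maximum is 63 at (m,n)=(0,7).

63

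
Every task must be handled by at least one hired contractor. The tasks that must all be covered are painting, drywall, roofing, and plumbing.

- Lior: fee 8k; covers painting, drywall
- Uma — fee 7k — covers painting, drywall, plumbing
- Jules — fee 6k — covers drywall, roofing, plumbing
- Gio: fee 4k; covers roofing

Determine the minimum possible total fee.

This is an integer covering problem.
The greedy cost-per-new-task heuristic would pick Jules and Uma for 13, but a cheaper cover exists.
Choose Uma and Gio: together they cover painting, drywall, roofing, plumbing — every task.
Total fee: 7 + 4 = 11.
No cover costs less than 11.

11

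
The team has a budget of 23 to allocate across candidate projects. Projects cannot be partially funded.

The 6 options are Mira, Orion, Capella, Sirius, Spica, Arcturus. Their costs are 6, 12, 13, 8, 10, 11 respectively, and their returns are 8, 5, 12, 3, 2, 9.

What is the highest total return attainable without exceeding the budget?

20

Allowing fractional choices, the relaxed optimum would be about 23.3, but projects are indivisible.
Mira + Arcturus: cost 6 + 11 = 17 ≤ 23, return 8 + 9 = 17.
Mira + Capella: cost 6 + 13 = 19 ≤ 23, return 8 + 12 = 20.
Best is Mira and Capella with total return 20.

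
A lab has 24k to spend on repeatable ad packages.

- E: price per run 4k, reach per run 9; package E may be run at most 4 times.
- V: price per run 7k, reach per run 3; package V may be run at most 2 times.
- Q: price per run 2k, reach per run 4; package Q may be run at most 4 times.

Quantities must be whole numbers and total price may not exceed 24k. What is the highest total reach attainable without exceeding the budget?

E has the best ratio (9/4); taking only E gives at most 4×9 = 36 (stopped by the supply cap of 4).
Mixing does better — 4×E and 4×Q: price 24 ≤ 24, reach 4·9 + 4·4 = 52.

52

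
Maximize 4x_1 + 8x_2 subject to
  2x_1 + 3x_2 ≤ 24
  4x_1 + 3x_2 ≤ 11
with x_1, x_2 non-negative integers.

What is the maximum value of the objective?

24

The continuous relaxation peaks at (0, 3.67) with value 29.33; rounding to a feasible lattice point costs some objective.
(x_1,x_2)=(0,3): 2·0+3·3=9≤24, 4·0+3·3=9≤11, objective 24.
(x_1,x_2)=(1,2): 2·1+3·2=8≤24, 4·1+3·2=10≤11, objective 20.
Maximum is 24 at (x_1,x_2)=(0,3).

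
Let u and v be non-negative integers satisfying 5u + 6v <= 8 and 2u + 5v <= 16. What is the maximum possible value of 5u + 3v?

5

The continuous relaxation peaks at (1.6, 0) with value 8.00; rounding to a feasible lattice point costs some objective.
(u,v)=(1,0): 5·1+6·0=5≤8, 2·1+5·0=2≤16, objective 5.
(u,v)=(0,1): 5·0+6·1=6≤8, 2·0+5·1=5≤16, objective 3.
(u,v)=(0,0): 5·0+6·0=0≤8, 2·0+5·0=0≤16, objective 0.
No feasible integer point exceeds 5.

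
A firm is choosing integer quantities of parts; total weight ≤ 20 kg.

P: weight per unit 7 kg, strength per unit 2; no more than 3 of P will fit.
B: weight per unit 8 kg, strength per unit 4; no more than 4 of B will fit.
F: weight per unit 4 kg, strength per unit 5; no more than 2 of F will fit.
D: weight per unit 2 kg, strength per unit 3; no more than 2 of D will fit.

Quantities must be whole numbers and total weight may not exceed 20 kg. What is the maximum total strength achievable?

1×B, 2×F, and 2×D: weight 20 ≤ 20, strength 1·4 + 2·5 + 2·3 = 20.
1×P, 2×F, and 2×D: weight 19 ≤ 20, strength 1·2 + 2·5 + 2·3 = 18.
Best is 20.

20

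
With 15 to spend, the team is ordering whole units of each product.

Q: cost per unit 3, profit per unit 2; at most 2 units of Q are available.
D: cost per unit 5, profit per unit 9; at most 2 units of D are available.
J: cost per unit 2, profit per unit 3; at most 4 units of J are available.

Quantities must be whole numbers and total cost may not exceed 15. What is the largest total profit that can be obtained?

24

Take 2×D and 2×J: cost 14 ≤ 15, profit 2·9 + 2·3 = 24.
D has the best ratio (9/5) and is taken to its limit of 2; remaining capacity is filled optimally with the others.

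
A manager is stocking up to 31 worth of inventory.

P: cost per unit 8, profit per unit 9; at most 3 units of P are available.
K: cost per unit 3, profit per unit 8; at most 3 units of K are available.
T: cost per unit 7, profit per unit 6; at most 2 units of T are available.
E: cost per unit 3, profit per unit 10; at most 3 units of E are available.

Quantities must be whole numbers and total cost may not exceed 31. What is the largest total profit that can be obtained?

64

E has the best ratio (10/3); taking only E gives at most 3×10 = 30 (stopped by the supply cap of 3).
Mixing does better — 2×P, 2×K, and 3×E: cost 31 ≤ 31, profit 2·9 + 2·8 + 3·10 = 64.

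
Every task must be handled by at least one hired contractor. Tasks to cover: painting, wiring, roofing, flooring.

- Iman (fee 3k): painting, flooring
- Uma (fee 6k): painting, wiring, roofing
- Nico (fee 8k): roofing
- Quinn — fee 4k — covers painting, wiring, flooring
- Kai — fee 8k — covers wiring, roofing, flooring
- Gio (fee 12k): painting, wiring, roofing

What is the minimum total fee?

This is a weighted set-cover instance.
The greedy cost-per-new-task heuristic would pick Quinn and Uma for 10, but a cheaper cover exists.
Choose Iman and Uma: together they cover painting, wiring, roofing, flooring — every task.
Total fee: 3 + 6 = 9.
No cover costs less than 9.

9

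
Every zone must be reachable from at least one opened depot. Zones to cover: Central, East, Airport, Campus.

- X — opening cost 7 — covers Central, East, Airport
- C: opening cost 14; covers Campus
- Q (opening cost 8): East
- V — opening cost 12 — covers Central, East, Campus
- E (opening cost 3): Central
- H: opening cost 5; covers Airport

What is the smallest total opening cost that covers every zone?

This is a weighted set-cover instance.
Choose V and H: together they cover Central, East, Airport, Campus — every zone.
Total opening cost: 12 + 5 = 17.

17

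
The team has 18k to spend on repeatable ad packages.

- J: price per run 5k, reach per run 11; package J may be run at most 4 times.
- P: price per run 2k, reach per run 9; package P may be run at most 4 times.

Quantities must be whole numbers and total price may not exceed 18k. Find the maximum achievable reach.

58

2×J and 4×P: price 18 ≤ 18, reach 2·11 + 4·9 = 58.
2×J and 3×P: price 16 ≤ 18, reach 2·11 + 3·9 = 49.
Best is 58.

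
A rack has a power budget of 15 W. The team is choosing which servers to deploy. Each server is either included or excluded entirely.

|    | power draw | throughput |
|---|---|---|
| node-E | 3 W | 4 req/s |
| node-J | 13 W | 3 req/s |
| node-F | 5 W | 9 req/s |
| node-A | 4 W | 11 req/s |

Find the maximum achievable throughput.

Treat it as a binary knapsack problem.
Take node-E, node-F, and node-A: power draw 3 + 5 + 4 = 12 ≤ 15, throughput 4 + 9 + 11 = 24.
No other feasible combination does better.

24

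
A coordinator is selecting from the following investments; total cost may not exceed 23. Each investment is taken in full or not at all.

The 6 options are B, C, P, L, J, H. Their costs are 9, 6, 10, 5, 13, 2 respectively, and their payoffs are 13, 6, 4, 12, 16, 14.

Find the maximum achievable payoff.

45

Allowing fractional choices, the relaxed optimum would be about 47.6, but investments are indivisible.
B + C + L + H: cost 9 + 6 + 5 + 2 = 22 ≤ 23, payoff 13 + 6 + 12 + 14 = 45.
L + J + H: cost 5 + 13 + 2 = 20 ≤ 23, payoff 12 + 16 + 14 = 42.
Best is B, C, L, and H with total payoff 45.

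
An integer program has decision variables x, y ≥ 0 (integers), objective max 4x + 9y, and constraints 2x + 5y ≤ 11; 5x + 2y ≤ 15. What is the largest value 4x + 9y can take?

(x,y)=(0,2): 2·0+5·2=10≤11, 5·0+2·2=4≤15, objective 18.
(x,y)=(2,1): 2·2+5·1=9≤11, 5·2+2·1=12≤15, objective 17.
(x,y)=(1,1): 2·1+5·1=7≤11, 5·1+2·1=7≤15, objective 13.
Maximum is 18 at (x,y)=(0,2).

18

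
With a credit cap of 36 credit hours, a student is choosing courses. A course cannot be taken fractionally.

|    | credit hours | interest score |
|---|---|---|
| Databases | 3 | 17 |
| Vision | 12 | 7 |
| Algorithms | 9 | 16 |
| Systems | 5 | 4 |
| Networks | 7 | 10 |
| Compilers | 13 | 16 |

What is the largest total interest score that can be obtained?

59

Databases + Algorithms + Networks + Compilers: credit hours 3 + 9 + 7 + 13 = 32 ≤ 36, interest score 17 + 16 + 10 + 16 = 59.
Databases + Algorithms + Systems + Compilers: credit hours 3 + 9 + 5 + 13 = 30 ≤ 36, interest score 17 + 16 + 4 + 16 = 53.
Databases + Vision + Algorithms + Systems + Networks: credit hours 3 + 12 + 9 + 5 + 7 = 36 ≤ 36, interest score 17 + 7 + 16 + 4 + 10 = 54.
Best is Databases, Algorithms, Networks, and Compilers with total interest score 59.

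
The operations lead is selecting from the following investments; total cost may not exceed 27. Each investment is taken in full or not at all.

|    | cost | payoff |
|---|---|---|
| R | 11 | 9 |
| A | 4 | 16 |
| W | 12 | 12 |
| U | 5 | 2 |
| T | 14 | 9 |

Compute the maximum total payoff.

This is an integer program with binary decision variables.
A + W + U: cost 4 + 12 + 5 = 21 ≤ 27, payoff 16 + 12 + 2 = 30.
R + A + W: cost 11 + 4 + 12 = 27 ≤ 27, payoff 9 + 16 + 12 = 37.
A + W: cost 4 + 12 = 16 ≤ 27, payoff 16 + 12 = 28.
Best is R, A, and W with total payoff 37.

37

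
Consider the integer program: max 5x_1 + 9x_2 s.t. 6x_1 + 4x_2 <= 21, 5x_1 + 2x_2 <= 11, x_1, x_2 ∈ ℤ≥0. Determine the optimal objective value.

45

The continuous relaxation peaks at (0, 5.25) with value 47.25; rounding to a feasible lattice point costs some objective.
(x_1,x_2)=(0,5): 6·0+4·5=20≤21, 5·0+2·5=10≤11, objective 45.
(x_1,x_2)=(0,4): 6·0+4·4=16≤21, 5·0+2·4=8≤11, objective 36.
The best lattice point is (0,5), giving 45.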